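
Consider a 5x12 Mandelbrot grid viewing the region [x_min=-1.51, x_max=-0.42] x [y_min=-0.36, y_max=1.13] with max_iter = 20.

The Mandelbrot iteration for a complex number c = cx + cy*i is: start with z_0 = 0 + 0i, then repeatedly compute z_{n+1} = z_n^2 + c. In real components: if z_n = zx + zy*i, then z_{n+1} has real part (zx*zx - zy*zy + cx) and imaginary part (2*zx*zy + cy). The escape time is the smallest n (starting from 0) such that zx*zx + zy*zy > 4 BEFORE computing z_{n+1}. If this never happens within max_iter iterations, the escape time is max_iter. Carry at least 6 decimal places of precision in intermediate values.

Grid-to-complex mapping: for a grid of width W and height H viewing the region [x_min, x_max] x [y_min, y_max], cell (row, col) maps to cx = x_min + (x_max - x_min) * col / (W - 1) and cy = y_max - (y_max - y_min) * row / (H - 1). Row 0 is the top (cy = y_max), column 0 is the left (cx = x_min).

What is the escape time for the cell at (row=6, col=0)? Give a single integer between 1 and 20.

Answer: 5

Derivation:
z_0 = 0 + 0i, c = -1.5100 + 0.3173i
Iter 1: z = -1.5100 + 0.3173i, |z|^2 = 2.3808
Iter 2: z = 0.6694 + -0.6409i, |z|^2 = 0.8589
Iter 3: z = -1.4726 + -0.5408i, |z|^2 = 2.4610
Iter 4: z = 0.3661 + 1.9100i, |z|^2 = 3.7822
Iter 5: z = -5.0242 + 1.7157i, |z|^2 = 28.1863
Escaped at iteration 5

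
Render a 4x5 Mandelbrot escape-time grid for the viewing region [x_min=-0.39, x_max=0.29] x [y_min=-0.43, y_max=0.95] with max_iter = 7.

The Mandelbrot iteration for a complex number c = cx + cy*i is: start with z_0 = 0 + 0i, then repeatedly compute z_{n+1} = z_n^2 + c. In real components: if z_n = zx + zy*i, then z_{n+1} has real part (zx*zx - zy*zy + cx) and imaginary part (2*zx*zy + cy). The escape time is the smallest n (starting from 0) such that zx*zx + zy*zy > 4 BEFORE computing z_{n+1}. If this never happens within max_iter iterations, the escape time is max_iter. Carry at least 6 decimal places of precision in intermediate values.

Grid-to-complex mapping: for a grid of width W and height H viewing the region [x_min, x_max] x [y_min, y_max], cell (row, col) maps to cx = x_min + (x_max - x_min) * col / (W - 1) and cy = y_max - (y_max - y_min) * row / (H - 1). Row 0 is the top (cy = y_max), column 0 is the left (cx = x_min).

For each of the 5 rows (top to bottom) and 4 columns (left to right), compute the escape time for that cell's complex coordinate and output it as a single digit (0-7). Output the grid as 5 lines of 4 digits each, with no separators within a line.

Answer: 5754
7777
7777
7777
7777

Derivation:
(row=0, col=0): c = -0.3900 + 0.9500i → escape time 5
(row=0, col=1): c = -0.1633 + 0.9500i → escape time 7
(row=0, col=2): c = 0.0633 + 0.9500i → escape time 5
(row=0, col=3): c = 0.2900 + 0.9500i → escape time 4
(row=1, col=0): c = -0.3900 + 0.6050i → escape time 7
(row=1, col=1): c = -0.1633 + 0.6050i → escape time 7
(row=1, col=2): c = 0.0633 + 0.6050i → escape time 7
(row=1, col=3): c = 0.2900 + 0.6050i → escape time 7
(row=2, col=0): c = -0.3900 + 0.2600i → escape time 7
(row=2, col=1): c = -0.1633 + 0.2600i → escape time 7
(row=2, col=2): c = 0.0633 + 0.2600i → escape time 7
(row=2, col=3): c = 0.2900 + 0.2600i → escape time 7
(row=3, col=0): c = -0.3900 + -0.0850i → escape time 7
(row=3, col=1): c = -0.1633 + -0.0850i → escape time 7
(row=3, col=2): c = 0.0633 + -0.0850i → escape time 7
(row=3, col=3): c = 0.2900 + -0.0850i → escape time 7
(row=4, col=0): c = -0.3900 + -0.4300i → escape time 7
(row=4, col=1): c = -0.1633 + -0.4300i → escape time 7
(row=4, col=2): c = 0.0633 + -0.4300i → escape time 7
(row=4, col=3): c = 0.2900 + -0.4300i → escape time 7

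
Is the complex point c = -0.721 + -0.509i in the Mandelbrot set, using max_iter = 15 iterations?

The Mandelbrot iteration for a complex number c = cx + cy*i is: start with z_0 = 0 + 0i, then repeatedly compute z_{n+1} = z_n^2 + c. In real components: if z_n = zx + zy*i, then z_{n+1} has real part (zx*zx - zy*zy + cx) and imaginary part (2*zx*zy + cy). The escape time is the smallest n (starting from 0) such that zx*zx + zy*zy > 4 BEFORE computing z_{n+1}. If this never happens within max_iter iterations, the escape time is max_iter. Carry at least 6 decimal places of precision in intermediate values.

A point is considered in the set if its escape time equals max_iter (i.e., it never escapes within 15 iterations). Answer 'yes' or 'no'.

z_0 = 0 + 0i, c = -0.7210 + -0.5090i
Iter 1: z = -0.7210 + -0.5090i, |z|^2 = 0.7789
Iter 2: z = -0.4602 + 0.2250i, |z|^2 = 0.2624
Iter 3: z = -0.5598 + -0.7161i, |z|^2 = 0.8262
Iter 4: z = -0.9204 + 0.2927i, |z|^2 = 0.9328
Iter 5: z = 0.0405 + -1.0479i, |z|^2 = 1.0996
Iter 6: z = -1.8174 + -0.5938i, |z|^2 = 3.6554
Iter 7: z = 2.2292 + 1.6494i, |z|^2 = 7.6896
Escaped at iteration 7

Answer: no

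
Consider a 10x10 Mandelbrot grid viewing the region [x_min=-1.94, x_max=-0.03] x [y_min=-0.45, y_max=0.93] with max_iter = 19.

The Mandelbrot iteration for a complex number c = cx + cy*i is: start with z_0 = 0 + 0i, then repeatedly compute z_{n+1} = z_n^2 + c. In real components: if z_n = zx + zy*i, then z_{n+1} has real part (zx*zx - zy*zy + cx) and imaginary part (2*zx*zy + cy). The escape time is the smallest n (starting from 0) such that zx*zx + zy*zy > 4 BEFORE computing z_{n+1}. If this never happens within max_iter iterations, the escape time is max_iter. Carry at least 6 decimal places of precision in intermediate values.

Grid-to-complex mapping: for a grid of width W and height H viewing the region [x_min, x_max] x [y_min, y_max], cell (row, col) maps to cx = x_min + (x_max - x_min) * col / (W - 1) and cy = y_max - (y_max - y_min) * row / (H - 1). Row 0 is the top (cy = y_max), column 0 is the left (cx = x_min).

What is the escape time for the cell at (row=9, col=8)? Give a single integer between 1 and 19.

z_0 = 0 + 0i, c = -0.2422 + -0.4500i
Iter 1: z = -0.2422 + -0.4500i, |z|^2 = 0.2612
Iter 2: z = -0.3861 + -0.2320i, |z|^2 = 0.2029
Iter 3: z = -0.1470 + -0.2709i, |z|^2 = 0.0950
Iter 4: z = -0.2940 + -0.3704i, |z|^2 = 0.2236
Iter 5: z = -0.2930 + -0.2322i, |z|^2 = 0.1398
Iter 6: z = -0.2103 + -0.3139i, |z|^2 = 0.1428
Iter 7: z = -0.2965 + -0.3179i, |z|^2 = 0.1890
Iter 8: z = -0.2554 + -0.2614i, |z|^2 = 0.1336
Iter 9: z = -0.2454 + -0.3165i, |z|^2 = 0.1603
Iter 10: z = -0.2822 + -0.2947i, |z|^2 = 0.1665
Iter 11: z = -0.2495 + -0.2837i, |z|^2 = 0.1427
Iter 12: z = -0.2605 + -0.3085i, |z|^2 = 0.1630
Iter 13: z = -0.2695 + -0.2893i, |z|^2 = 0.1563
Iter 14: z = -0.2533 + -0.2940i, |z|^2 = 0.1506
Iter 15: z = -0.2645 + -0.3011i, |z|^2 = 0.1606
Iter 16: z = -0.2629 + -0.2907i, |z|^2 = 0.1536
Iter 17: z = -0.2576 + -0.2972i, |z|^2 = 0.1547
Iter 18: z = -0.2641 + -0.2969i, |z|^2 = 0.1579

Answer: 19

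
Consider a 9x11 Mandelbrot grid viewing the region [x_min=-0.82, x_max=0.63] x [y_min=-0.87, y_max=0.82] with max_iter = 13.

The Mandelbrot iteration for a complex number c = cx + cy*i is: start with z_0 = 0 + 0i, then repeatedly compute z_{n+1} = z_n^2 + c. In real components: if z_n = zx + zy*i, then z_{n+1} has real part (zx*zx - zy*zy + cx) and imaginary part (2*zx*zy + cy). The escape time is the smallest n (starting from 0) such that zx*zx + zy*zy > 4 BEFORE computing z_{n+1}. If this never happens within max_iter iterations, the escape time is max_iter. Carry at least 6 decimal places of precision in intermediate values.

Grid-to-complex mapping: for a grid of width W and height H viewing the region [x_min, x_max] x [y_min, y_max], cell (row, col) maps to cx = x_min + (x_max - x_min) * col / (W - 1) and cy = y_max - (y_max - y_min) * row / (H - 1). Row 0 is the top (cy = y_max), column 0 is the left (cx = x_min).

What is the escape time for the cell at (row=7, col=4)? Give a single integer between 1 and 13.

Answer: 13

Derivation:
z_0 = 0 + 0i, c = -0.0950 + -0.3630i
Iter 1: z = -0.0950 + -0.3630i, |z|^2 = 0.1408
Iter 2: z = -0.2177 + -0.2940i, |z|^2 = 0.1339
Iter 3: z = -0.1340 + -0.2350i, |z|^2 = 0.0732
Iter 4: z = -0.1322 + -0.3000i, |z|^2 = 0.1075
Iter 5: z = -0.1675 + -0.2837i, |z|^2 = 0.1085
Iter 6: z = -0.1474 + -0.2680i, |z|^2 = 0.0935
Iter 7: z = -0.1451 + -0.2840i, |z|^2 = 0.1017
Iter 8: z = -0.1546 + -0.2806i, |z|^2 = 0.1026
Iter 9: z = -0.1498 + -0.2762i, |z|^2 = 0.0988
Iter 10: z = -0.1489 + -0.2802i, |z|^2 = 0.1007
Iter 11: z = -0.1514 + -0.2796i, |z|^2 = 0.1011
Iter 12: z = -0.1502 + -0.2784i, |z|^2 = 0.1001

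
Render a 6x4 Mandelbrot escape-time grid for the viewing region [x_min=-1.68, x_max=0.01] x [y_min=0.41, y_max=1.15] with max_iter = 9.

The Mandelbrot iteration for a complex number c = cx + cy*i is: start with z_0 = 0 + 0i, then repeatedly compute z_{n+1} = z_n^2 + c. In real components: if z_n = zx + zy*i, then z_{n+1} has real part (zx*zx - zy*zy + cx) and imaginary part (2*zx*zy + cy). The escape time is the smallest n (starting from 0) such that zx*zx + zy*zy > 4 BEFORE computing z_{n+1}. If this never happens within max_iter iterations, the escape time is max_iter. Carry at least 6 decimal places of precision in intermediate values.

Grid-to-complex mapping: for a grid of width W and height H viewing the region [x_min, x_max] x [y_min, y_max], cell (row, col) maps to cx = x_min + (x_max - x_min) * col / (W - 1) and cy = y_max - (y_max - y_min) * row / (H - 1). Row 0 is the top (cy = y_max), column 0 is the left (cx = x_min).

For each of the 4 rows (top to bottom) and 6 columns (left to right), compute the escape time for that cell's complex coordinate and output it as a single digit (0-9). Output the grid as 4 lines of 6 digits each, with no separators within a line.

Answer: 123344
233457
334699
356999

Derivation:
(row=0, col=0): c = -1.6800 + 1.1500i → escape time 1
(row=0, col=1): c = -1.3420 + 1.1500i → escape time 2
(row=0, col=2): c = -1.0040 + 1.1500i → escape time 3
(row=0, col=3): c = -0.6660 + 1.1500i → escape time 3
(row=0, col=4): c = -0.3280 + 1.1500i → escape time 4
(row=0, col=5): c = 0.0100 + 1.1500i → escape time 4
(row=1, col=0): c = -1.6800 + 0.9033i → escape time 2
(row=1, col=1): c = -1.3420 + 0.9033i → escape time 3
(row=1, col=2): c = -1.0040 + 0.9033i → escape time 3
(row=1, col=3): c = -0.6660 + 0.9033i → escape time 4
(row=1, col=4): c = -0.3280 + 0.9033i → escape time 5
(row=1, col=5): c = 0.0100 + 0.9033i → escape time 7
(row=2, col=0): c = -1.6800 + 0.6567i → escape time 3
(row=2, col=1): c = -1.3420 + 0.6567i → escape time 3
(row=2, col=2): c = -1.0040 + 0.6567i → escape time 4
(row=2, col=3): c = -0.6660 + 0.6567i → escape time 6
(row=2, col=4): c = -0.3280 + 0.6567i → escape time 9
(row=2, col=5): c = 0.0100 + 0.6567i → escape time 9
(row=3, col=0): c = -1.6800 + 0.4100i → escape time 3
(row=3, col=1): c = -1.3420 + 0.4100i → escape time 5
(row=3, col=2): c = -1.0040 + 0.4100i → escape time 6
(row=3, col=3): c = -0.6660 + 0.4100i → escape time 9
(row=3, col=4): c = -0.3280 + 0.4100i → escape time 9
(row=3, col=5): c = 0.0100 + 0.4100i → escape time 9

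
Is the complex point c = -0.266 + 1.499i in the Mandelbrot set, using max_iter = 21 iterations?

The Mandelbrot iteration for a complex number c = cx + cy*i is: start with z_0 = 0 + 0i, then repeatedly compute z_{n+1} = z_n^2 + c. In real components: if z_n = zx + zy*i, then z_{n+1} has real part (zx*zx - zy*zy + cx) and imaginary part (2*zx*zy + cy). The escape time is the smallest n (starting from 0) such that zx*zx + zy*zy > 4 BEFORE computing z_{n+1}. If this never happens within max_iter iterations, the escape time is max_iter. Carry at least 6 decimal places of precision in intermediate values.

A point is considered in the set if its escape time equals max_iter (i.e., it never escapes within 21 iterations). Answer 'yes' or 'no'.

z_0 = 0 + 0i, c = -0.2660 + 1.4990i
Iter 1: z = -0.2660 + 1.4990i, |z|^2 = 2.3178
Iter 2: z = -2.4422 + 0.7015i, |z|^2 = 6.4567
Escaped at iteration 2

Answer: no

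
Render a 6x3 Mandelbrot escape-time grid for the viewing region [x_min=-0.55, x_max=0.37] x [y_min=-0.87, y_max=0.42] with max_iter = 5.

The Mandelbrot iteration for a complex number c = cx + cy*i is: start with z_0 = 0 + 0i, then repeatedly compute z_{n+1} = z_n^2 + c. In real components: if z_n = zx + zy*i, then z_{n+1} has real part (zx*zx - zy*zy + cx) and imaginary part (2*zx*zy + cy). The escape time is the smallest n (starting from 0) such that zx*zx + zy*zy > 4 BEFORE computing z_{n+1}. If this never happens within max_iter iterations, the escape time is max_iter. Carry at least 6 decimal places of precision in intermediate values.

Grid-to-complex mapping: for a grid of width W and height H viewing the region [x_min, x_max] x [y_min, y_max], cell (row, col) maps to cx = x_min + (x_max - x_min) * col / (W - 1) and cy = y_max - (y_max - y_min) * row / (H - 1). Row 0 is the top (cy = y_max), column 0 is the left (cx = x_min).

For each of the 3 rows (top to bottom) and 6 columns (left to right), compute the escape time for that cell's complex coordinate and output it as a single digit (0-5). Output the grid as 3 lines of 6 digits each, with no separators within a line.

Answer: 555555
555555
455554

Derivation:
(row=0, col=0): c = -0.5500 + 0.4200i → escape time 5
(row=0, col=1): c = -0.3660 + 0.4200i → escape time 5
(row=0, col=2): c = -0.1820 + 0.4200i → escape time 5
(row=0, col=3): c = 0.0020 + 0.4200i → escape time 5
(row=0, col=4): c = 0.1860 + 0.4200i → escape time 5
(row=0, col=5): c = 0.3700 + 0.4200i → escape time 5
(row=1, col=0): c = -0.5500 + -0.2250i → escape time 5
(row=1, col=1): c = -0.3660 + -0.2250i → escape time 5
(row=1, col=2): c = -0.1820 + -0.2250i → escape time 5
(row=1, col=3): c = 0.0020 + -0.2250i → escape time 5
(row=1, col=4): c = 0.1860 + -0.2250i → escape time 5
(row=1, col=5): c = 0.3700 + -0.2250i → escape time 5
(row=2, col=0): c = -0.5500 + -0.8700i → escape time 4
(row=2, col=1): c = -0.3660 + -0.8700i → escape time 5
(row=2, col=2): c = -0.1820 + -0.8700i → escape time 5
(row=2, col=3): c = 0.0020 + -0.8700i → escape time 5
(row=2, col=4): c = 0.1860 + -0.8700i → escape time 5
(row=2, col=5): c = 0.3700 + -0.8700i → escape time 4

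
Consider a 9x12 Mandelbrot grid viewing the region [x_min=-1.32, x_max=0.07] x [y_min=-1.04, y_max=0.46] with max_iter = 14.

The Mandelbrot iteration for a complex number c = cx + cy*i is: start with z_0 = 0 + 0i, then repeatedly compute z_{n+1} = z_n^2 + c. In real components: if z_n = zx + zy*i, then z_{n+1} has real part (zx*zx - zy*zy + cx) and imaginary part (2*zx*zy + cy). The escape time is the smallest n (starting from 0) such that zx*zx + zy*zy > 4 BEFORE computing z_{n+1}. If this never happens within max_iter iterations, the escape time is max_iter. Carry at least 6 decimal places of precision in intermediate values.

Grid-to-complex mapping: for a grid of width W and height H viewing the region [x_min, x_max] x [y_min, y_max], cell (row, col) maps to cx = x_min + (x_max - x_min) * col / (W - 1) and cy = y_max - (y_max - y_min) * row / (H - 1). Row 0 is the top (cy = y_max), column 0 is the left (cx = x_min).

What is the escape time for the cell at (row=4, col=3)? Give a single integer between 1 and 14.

z_0 = 0 + 0i, c = -0.7988 + -0.0855i
Iter 1: z = -0.7988 + -0.0855i, |z|^2 = 0.6453
Iter 2: z = -0.1681 + 0.0511i, |z|^2 = 0.0308
Iter 3: z = -0.7731 + -0.1026i, |z|^2 = 0.6082
Iter 4: z = -0.2116 + 0.0732i, |z|^2 = 0.0501
Iter 5: z = -0.7593 + -0.1164i, |z|^2 = 0.5902
Iter 6: z = -0.2357 + 0.0914i, |z|^2 = 0.0639
Iter 7: z = -0.7515 + -0.1285i, |z|^2 = 0.5813
Iter 8: z = -0.2504 + 0.1077i, |z|^2 = 0.0743
Iter 9: z = -0.7476 + -0.1394i, |z|^2 = 0.5784
Iter 10: z = -0.2592 + 0.1230i, |z|^2 = 0.0823
Iter 11: z = -0.7467 + -0.1492i, |z|^2 = 0.5798
Iter 12: z = -0.2635 + 0.1374i, |z|^2 = 0.0883
Iter 13: z = -0.7482 + -0.1579i, |z|^2 = 0.5847

Answer: 14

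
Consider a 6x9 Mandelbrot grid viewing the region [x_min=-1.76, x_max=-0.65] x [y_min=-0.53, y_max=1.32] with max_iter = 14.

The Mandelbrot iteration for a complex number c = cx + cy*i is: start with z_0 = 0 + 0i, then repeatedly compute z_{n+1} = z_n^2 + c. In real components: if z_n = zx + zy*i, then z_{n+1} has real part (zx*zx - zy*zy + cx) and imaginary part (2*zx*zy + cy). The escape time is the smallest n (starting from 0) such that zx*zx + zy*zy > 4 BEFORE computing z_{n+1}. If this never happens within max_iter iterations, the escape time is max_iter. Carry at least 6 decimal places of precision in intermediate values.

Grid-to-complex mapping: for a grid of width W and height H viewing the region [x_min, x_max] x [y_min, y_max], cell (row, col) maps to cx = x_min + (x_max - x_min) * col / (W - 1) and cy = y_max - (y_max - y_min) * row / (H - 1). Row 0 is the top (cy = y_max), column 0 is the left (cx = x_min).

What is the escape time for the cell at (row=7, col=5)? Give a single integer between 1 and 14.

Answer: 14

Derivation:
z_0 = 0 + 0i, c = -0.6500 + -0.2988i
Iter 1: z = -0.6500 + -0.2988i, |z|^2 = 0.5118
Iter 2: z = -0.3168 + 0.0896i, |z|^2 = 0.1084
Iter 3: z = -0.5577 + -0.3555i, |z|^2 = 0.4374
Iter 4: z = -0.4654 + 0.0978i, |z|^2 = 0.2261
Iter 5: z = -0.4430 + -0.3898i, |z|^2 = 0.3482
Iter 6: z = -0.6057 + 0.0466i, |z|^2 = 0.3690
Iter 7: z = -0.2853 + -0.3552i, |z|^2 = 0.2076
Iter 8: z = -0.6948 + -0.0961i, |z|^2 = 0.4919
Iter 9: z = -0.1765 + -0.1653i, |z|^2 = 0.0585
Iter 10: z = -0.6461 + -0.2404i, |z|^2 = 0.4753
Iter 11: z = -0.2903 + 0.0119i, |z|^2 = 0.0844
Iter 12: z = -0.5659 + -0.3057i, |z|^2 = 0.4136
Iter 13: z = -0.4232 + 0.0472i, |z|^2 = 0.1813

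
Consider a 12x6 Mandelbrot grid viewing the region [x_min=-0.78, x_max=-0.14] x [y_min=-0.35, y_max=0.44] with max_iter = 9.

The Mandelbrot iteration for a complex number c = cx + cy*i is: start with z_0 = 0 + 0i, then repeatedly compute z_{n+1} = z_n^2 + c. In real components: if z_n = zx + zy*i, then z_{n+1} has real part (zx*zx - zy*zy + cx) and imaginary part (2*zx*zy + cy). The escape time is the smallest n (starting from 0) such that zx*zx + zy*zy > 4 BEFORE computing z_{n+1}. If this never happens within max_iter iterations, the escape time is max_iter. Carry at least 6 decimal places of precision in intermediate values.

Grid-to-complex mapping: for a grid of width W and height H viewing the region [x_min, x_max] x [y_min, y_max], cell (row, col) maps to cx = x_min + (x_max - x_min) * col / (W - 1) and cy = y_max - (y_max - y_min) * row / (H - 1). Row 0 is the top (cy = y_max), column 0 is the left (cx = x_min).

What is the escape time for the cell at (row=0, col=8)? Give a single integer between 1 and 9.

Answer: 9

Derivation:
z_0 = 0 + 0i, c = -0.3145 + 0.4400i
Iter 1: z = -0.3145 + 0.4400i, |z|^2 = 0.2925
Iter 2: z = -0.4092 + 0.1632i, |z|^2 = 0.1941
Iter 3: z = -0.1737 + 0.3064i, |z|^2 = 0.1241
Iter 4: z = -0.3783 + 0.3335i, |z|^2 = 0.2543
Iter 5: z = -0.2827 + 0.1877i, |z|^2 = 0.1151
Iter 6: z = -0.2698 + 0.3339i, |z|^2 = 0.1843
Iter 7: z = -0.3532 + 0.2598i, |z|^2 = 0.1923
Iter 8: z = -0.2573 + 0.2565i, |z|^2 = 0.1320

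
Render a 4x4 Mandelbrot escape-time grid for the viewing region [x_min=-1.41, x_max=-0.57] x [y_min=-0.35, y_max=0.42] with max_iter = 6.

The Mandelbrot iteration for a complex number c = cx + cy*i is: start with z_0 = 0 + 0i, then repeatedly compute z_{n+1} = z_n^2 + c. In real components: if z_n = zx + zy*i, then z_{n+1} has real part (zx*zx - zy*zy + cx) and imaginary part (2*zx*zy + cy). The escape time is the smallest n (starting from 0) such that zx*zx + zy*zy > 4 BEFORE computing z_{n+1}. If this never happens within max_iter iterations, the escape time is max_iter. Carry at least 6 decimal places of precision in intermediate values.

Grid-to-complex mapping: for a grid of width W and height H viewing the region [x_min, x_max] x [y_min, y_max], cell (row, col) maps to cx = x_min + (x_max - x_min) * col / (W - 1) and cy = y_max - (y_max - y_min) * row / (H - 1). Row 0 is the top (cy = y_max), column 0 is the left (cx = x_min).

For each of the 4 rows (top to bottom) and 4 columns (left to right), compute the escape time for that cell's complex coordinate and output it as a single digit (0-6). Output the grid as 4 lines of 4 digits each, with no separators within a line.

Answer: 4666
6666
6666
5666

Derivation:
(row=0, col=0): c = -1.4100 + 0.4200i → escape time 4
(row=0, col=1): c = -1.1300 + 0.4200i → escape time 6
(row=0, col=2): c = -0.8500 + 0.4200i → escape time 6
(row=0, col=3): c = -0.5700 + 0.4200i → escape time 6
(row=1, col=0): c = -1.4100 + 0.1633i → escape time 6
(row=1, col=1): c = -1.1300 + 0.1633i → escape time 6
(row=1, col=2): c = -0.8500 + 0.1633i → escape time 6
(row=1, col=3): c = -0.5700 + 0.1633i → escape time 6
(row=2, col=0): c = -1.4100 + -0.0933i → escape time 6
(row=2, col=1): c = -1.1300 + -0.0933i → escape time 6
(row=2, col=2): c = -0.8500 + -0.0933i → escape time 6
(row=2, col=3): c = -0.5700 + -0.0933i → escape time 6
(row=3, col=0): c = -1.4100 + -0.3500i → escape time 5
(row=3, col=1): c = -1.1300 + -0.3500i → escape time 6
(row=3, col=2): c = -0.8500 + -0.3500i → escape time 6
(row=3, col=3): c = -0.5700 + -0.3500i → escape time 6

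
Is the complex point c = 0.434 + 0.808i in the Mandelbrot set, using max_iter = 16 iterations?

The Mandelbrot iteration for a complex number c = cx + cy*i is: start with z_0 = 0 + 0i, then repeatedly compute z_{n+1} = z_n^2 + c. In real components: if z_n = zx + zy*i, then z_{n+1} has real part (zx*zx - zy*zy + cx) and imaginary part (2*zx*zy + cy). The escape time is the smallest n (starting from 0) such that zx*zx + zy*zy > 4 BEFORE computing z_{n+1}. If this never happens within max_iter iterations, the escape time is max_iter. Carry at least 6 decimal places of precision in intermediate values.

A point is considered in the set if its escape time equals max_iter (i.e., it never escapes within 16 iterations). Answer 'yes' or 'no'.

Answer: no

Derivation:
z_0 = 0 + 0i, c = 0.4340 + 0.8080i
Iter 1: z = 0.4340 + 0.8080i, |z|^2 = 0.8412
Iter 2: z = -0.0305 + 1.5093i, |z|^2 = 2.2791
Iter 3: z = -1.8432 + 0.7159i, |z|^2 = 3.9099
Iter 4: z = 3.3188 + -1.8311i, |z|^2 = 14.3675
Escaped at iteration 4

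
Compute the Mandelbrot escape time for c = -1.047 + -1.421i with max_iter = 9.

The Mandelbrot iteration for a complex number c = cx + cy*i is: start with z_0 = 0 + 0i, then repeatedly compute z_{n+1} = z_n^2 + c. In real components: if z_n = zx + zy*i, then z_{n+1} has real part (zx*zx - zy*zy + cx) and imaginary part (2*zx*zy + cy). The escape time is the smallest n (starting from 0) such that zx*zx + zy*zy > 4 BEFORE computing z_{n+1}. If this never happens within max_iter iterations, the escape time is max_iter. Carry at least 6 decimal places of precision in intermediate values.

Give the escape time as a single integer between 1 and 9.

Answer: 2

Derivation:
z_0 = 0 + 0i, c = -1.0470 + -1.4210i
Iter 1: z = -1.0470 + -1.4210i, |z|^2 = 3.1155
Iter 2: z = -1.9700 + 1.5546i, |z|^2 = 6.2977
Escaped at iteration 2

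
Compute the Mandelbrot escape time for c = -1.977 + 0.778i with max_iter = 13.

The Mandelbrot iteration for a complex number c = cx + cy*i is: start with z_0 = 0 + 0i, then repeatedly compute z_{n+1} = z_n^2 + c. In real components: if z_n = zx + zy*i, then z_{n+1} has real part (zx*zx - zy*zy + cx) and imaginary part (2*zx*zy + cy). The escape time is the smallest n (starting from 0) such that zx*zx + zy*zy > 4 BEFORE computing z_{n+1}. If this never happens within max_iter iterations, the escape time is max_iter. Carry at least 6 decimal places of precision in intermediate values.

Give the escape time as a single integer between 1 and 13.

z_0 = 0 + 0i, c = -1.9770 + 0.7780i
Iter 1: z = -1.9770 + 0.7780i, |z|^2 = 4.5138
Escaped at iteration 1

Answer: 1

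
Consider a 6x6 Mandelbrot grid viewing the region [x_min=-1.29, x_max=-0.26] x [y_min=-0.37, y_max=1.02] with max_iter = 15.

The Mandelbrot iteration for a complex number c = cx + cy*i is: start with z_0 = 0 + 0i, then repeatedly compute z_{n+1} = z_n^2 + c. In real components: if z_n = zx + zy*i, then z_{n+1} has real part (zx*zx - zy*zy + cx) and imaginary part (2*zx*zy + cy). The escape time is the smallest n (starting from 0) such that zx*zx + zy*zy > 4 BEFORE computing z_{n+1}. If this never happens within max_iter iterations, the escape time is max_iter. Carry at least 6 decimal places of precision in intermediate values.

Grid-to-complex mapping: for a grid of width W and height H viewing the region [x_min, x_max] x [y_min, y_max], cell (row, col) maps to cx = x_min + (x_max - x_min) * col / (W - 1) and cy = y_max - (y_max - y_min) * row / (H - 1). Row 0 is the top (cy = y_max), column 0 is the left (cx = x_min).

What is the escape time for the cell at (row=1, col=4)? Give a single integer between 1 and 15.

z_0 = 0 + 0i, c = -0.4660 + 0.7420i
Iter 1: z = -0.4660 + 0.7420i, |z|^2 = 0.7677
Iter 2: z = -0.7994 + 0.0505i, |z|^2 = 0.6416
Iter 3: z = 0.1705 + 0.6613i, |z|^2 = 0.4664
Iter 4: z = -0.8743 + 0.9675i, |z|^2 = 1.7005
Iter 5: z = -0.6377 + -0.9498i, |z|^2 = 1.3088
Iter 6: z = -0.9614 + 1.9534i, |z|^2 = 4.7401
Escaped at iteration 6

Answer: 6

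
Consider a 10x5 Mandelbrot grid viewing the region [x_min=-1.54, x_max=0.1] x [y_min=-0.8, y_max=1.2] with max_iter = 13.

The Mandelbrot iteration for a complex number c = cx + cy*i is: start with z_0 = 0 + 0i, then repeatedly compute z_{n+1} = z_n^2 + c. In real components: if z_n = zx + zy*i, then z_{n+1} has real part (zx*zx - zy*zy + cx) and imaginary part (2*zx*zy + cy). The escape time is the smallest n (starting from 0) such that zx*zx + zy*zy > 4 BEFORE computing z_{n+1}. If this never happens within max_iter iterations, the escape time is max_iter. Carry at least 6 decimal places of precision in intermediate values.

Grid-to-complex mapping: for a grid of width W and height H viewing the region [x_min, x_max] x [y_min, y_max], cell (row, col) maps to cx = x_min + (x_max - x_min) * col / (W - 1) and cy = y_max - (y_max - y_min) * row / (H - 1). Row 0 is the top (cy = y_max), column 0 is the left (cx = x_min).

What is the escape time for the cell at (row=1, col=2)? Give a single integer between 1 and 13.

Answer: 3

Derivation:
z_0 = 0 + 0i, c = -1.1756 + 0.7000i
Iter 1: z = -1.1756 + 0.7000i, |z|^2 = 1.8719
Iter 2: z = -0.2836 + -0.9458i, |z|^2 = 0.9749
Iter 3: z = -1.9896 + 1.2365i, |z|^2 = 5.4875
Escaped at iteration 3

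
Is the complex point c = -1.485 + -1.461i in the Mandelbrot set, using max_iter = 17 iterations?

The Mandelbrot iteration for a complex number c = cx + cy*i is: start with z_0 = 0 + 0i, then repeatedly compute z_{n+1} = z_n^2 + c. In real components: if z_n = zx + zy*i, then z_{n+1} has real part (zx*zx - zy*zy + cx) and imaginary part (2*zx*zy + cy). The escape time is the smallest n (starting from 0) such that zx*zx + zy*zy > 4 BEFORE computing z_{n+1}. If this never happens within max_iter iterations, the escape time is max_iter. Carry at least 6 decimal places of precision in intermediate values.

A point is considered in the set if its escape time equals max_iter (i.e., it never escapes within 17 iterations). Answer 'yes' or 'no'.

Answer: no

Derivation:
z_0 = 0 + 0i, c = -1.4850 + -1.4610i
Iter 1: z = -1.4850 + -1.4610i, |z|^2 = 4.3397
Escaped at iteration 1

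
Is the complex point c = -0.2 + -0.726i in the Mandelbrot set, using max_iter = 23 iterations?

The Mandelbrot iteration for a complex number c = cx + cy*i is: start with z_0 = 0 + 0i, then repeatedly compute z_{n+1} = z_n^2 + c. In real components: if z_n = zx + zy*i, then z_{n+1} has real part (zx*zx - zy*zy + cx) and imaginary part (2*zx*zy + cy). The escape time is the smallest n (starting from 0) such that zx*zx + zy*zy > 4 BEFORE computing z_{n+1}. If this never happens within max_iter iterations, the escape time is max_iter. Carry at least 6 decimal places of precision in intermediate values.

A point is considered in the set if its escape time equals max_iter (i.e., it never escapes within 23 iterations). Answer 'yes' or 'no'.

z_0 = 0 + 0i, c = -0.2000 + -0.7260i
Iter 1: z = -0.2000 + -0.7260i, |z|^2 = 0.5671
Iter 2: z = -0.6871 + -0.4356i, |z|^2 = 0.6618
Iter 3: z = 0.0823 + -0.1274i, |z|^2 = 0.0230
Iter 4: z = -0.2095 + -0.7470i, |z|^2 = 0.6019
Iter 5: z = -0.7141 + -0.4131i, |z|^2 = 0.6806
Iter 6: z = 0.1393 + -0.1360i, |z|^2 = 0.0379
Iter 7: z = -0.1991 + -0.7639i, |z|^2 = 0.6232
Iter 8: z = -0.7439 + -0.4218i, |z|^2 = 0.7313
Iter 9: z = 0.1755 + -0.0984i, |z|^2 = 0.0405
Iter 10: z = -0.1789 + -0.7605i, |z|^2 = 0.6104
Iter 11: z = -0.7464 + -0.4539i, |z|^2 = 0.7631
Iter 12: z = 0.1511 + -0.0484i, |z|^2 = 0.0252
Iter 13: z = -0.1795 + -0.7406i, |z|^2 = 0.5808
Iter 14: z = -0.7163 + -0.4601i, |z|^2 = 0.7248
Iter 15: z = 0.1014 + -0.0668i, |z|^2 = 0.0148
Iter 16: z = -0.1942 + -0.7396i, |z|^2 = 0.5847
Iter 17: z = -0.7092 + -0.4388i, |z|^2 = 0.6956
Iter 18: z = 0.1105 + -0.1036i, |z|^2 = 0.0229
Iter 19: z = -0.1985 + -0.7489i, |z|^2 = 0.6003
Iter 20: z = -0.7214 + -0.4287i, |z|^2 = 0.7042
Iter 21: z = 0.1367 + -0.1075i, |z|^2 = 0.0303
Iter 22: z = -0.1929 + -0.7554i, |z|^2 = 0.6078
Did not escape in 23 iterations → in set

Answer: yes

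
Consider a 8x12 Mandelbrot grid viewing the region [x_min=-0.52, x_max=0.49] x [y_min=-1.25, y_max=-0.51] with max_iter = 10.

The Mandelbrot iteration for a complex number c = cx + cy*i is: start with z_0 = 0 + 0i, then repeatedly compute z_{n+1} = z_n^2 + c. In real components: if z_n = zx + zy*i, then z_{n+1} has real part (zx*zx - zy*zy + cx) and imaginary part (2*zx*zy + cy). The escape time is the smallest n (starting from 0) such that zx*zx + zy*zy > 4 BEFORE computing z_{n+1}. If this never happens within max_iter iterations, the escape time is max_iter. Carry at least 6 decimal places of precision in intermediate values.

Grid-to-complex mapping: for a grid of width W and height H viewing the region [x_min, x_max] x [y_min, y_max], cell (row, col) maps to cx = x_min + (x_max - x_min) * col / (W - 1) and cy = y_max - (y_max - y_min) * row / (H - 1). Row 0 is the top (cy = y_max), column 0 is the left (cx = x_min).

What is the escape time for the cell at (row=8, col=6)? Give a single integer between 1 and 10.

Answer: 3

Derivation:
z_0 = 0 + 0i, c = 0.3457 + -1.0482i
Iter 1: z = 0.3457 + -1.0482i, |z|^2 = 1.2182
Iter 2: z = -0.6335 + -1.7729i, |z|^2 = 3.5445
Iter 3: z = -2.3963 + 1.1979i, |z|^2 = 7.1773
Escaped at iteration 3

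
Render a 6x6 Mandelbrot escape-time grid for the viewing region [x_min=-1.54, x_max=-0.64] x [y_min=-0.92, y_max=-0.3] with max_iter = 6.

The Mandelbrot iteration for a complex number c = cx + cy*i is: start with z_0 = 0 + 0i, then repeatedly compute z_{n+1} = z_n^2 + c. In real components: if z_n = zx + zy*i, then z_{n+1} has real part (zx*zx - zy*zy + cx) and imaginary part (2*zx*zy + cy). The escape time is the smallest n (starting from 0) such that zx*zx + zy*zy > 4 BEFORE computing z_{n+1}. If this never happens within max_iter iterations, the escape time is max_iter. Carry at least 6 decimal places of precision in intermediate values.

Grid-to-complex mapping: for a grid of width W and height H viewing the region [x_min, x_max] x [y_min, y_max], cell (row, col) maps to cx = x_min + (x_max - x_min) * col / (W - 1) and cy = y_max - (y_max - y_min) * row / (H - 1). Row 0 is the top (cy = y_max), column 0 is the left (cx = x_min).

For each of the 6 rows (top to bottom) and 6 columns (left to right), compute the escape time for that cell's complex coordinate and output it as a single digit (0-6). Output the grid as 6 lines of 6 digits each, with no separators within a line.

Answer: 466666
356666
334556
333446
333344
333334

Derivation:
(row=0, col=0): c = -1.5400 + -0.3000i → escape time 4
(row=0, col=1): c = -1.3600 + -0.3000i → escape time 6
(row=0, col=2): c = -1.1800 + -0.3000i → escape time 6
(row=0, col=3): c = -1.0000 + -0.3000i → escape time 6
(row=0, col=4): c = -0.8200 + -0.3000i → escape time 6
(row=0, col=5): c = -0.6400 + -0.3000i → escape time 6
(row=1, col=0): c = -1.5400 + -0.4240i → escape time 3
(row=1, col=1): c = -1.3600 + -0.4240i → escape time 5
(row=1, col=2): c = -1.1800 + -0.4240i → escape time 6
(row=1, col=3): c = -1.0000 + -0.4240i → escape time 6
(row=1, col=4): c = -0.8200 + -0.4240i → escape time 6
(row=1, col=5): c = -0.6400 + -0.4240i → escape time 6
(row=2, col=0): c = -1.5400 + -0.5480i → escape time 3
(row=2, col=1): c = -1.3600 + -0.5480i → escape time 3
(row=2, col=2): c = -1.1800 + -0.5480i → escape time 4
(row=2, col=3): c = -1.0000 + -0.5480i → escape time 5
(row=2, col=4): c = -0.8200 + -0.5480i → escape time 5
(row=2, col=5): c = -0.6400 + -0.5480i → escape time 6
(row=3, col=0): c = -1.5400 + -0.6720i → escape time 3
(row=3, col=1): c = -1.3600 + -0.6720i → escape time 3
(row=3, col=2): c = -1.1800 + -0.6720i → escape time 3
(row=3, col=3): c = -1.0000 + -0.6720i → escape time 4
(row=3, col=4): c = -0.8200 + -0.6720i → escape time 4
(row=3, col=5): c = -0.6400 + -0.6720i → escape time 6
(row=4, col=0): c = -1.5400 + -0.7960i → escape time 3
(row=4, col=1): c = -1.3600 + -0.7960i → escape time 3
(row=4, col=2): c = -1.1800 + -0.7960i → escape time 3
(row=4, col=3): c = -1.0000 + -0.7960i → escape time 3
(row=4, col=4): c = -0.8200 + -0.7960i → escape time 4
(row=4, col=5): c = -0.6400 + -0.7960i → escape time 4
(row=5, col=0): c = -1.5400 + -0.9200i → escape time 3
(row=5, col=1): c = -1.3600 + -0.9200i → escape time 3
(row=5, col=2): c = -1.1800 + -0.9200i → escape time 3
(row=5, col=3): c = -1.0000 + -0.9200i → escape time 3
(row=5, col=4): c = -0.8200 + -0.9200i → escape time 3
(row=5, col=5): c = -0.6400 + -0.9200i → escape time 4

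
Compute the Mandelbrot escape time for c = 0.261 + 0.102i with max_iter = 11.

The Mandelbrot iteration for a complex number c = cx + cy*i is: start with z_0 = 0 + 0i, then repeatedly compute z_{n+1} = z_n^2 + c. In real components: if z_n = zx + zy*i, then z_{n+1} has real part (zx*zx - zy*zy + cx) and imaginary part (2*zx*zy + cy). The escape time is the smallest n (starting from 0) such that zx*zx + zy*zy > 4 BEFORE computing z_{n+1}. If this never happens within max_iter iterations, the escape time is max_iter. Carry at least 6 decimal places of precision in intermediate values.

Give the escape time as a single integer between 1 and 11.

z_0 = 0 + 0i, c = 0.2610 + 0.1020i
Iter 1: z = 0.2610 + 0.1020i, |z|^2 = 0.0785
Iter 2: z = 0.3187 + 0.1552i, |z|^2 = 0.1257
Iter 3: z = 0.3385 + 0.2010i, |z|^2 = 0.1550
Iter 4: z = 0.3352 + 0.2380i, |z|^2 = 0.1690
Iter 5: z = 0.3167 + 0.2616i, |z|^2 = 0.1687
Iter 6: z = 0.2929 + 0.2677i, |z|^2 = 0.1574
Iter 7: z = 0.2751 + 0.2588i, |z|^2 = 0.1427
Iter 8: z = 0.2697 + 0.2444i, |z|^2 = 0.1325
Iter 9: z = 0.2740 + 0.2338i, |z|^2 = 0.1298
Iter 10: z = 0.2814 + 0.2302i, |z|^2 = 0.1322

Answer: 11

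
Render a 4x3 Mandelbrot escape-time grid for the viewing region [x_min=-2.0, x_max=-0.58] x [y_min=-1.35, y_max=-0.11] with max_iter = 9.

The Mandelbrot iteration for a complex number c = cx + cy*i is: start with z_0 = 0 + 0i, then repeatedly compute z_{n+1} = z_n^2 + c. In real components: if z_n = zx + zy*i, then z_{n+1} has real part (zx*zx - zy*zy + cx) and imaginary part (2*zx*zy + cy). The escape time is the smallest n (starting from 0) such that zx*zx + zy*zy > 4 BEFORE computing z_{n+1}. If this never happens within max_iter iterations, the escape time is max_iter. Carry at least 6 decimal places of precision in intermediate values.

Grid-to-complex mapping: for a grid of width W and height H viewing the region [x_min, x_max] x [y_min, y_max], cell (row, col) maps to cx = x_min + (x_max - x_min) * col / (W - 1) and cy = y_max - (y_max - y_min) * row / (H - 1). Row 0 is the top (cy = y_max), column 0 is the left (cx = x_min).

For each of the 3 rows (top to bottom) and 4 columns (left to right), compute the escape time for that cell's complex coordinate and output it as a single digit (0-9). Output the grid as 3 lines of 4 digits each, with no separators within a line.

Answer: 1699
1336
1122

Derivation:
(row=0, col=0): c = -2.0000 + -0.1100i → escape time 1
(row=0, col=1): c = -1.5267 + -0.1100i → escape time 6
(row=0, col=2): c = -1.0533 + -0.1100i → escape time 9
(row=0, col=3): c = -0.5800 + -0.1100i → escape time 9
(row=1, col=0): c = -2.0000 + -0.7300i → escape time 1
(row=1, col=1): c = -1.5267 + -0.7300i → escape time 3
(row=1, col=2): c = -1.0533 + -0.7300i → escape time 3
(row=1, col=3): c = -0.5800 + -0.7300i → escape time 6
(row=2, col=0): c = -2.0000 + -1.3500i → escape time 1
(row=2, col=1): c = -1.5267 + -1.3500i → escape time 1
(row=2, col=2): c = -1.0533 + -1.3500i → escape time 2
(row=2, col=3): c = -0.5800 + -1.3500i → escape time 2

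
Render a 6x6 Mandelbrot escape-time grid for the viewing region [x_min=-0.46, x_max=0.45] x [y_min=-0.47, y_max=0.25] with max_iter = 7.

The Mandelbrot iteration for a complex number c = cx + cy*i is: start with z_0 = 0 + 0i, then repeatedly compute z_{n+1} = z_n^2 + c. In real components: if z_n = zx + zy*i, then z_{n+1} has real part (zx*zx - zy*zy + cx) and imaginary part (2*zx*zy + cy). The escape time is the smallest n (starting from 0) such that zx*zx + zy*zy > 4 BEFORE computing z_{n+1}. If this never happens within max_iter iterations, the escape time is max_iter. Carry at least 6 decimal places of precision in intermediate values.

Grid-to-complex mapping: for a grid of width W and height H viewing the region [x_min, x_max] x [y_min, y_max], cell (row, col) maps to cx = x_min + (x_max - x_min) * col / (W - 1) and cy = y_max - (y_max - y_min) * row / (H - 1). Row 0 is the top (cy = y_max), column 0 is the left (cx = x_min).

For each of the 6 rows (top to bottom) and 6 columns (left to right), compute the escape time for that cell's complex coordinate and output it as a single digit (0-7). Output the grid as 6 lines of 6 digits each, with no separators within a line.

(row=0, col=0): c = -0.4600 + 0.2500i → escape time 7
(row=0, col=1): c = -0.2780 + 0.2500i → escape time 7
(row=0, col=2): c = -0.0960 + 0.2500i → escape time 7
(row=0, col=3): c = 0.0860 + 0.2500i → escape time 7
(row=0, col=4): c = 0.2680 + 0.2500i → escape time 7
(row=0, col=5): c = 0.4500 + 0.2500i → escape time 7
(row=1, col=0): c = -0.4600 + 0.1060i → escape time 7
(row=1, col=1): c = -0.2780 + 0.1060i → escape time 7
(row=1, col=2): c = -0.0960 + 0.1060i → escape time 7
(row=1, col=3): c = 0.0860 + 0.1060i → escape time 7
(row=1, col=4): c = 0.2680 + 0.1060i → escape time 7
(row=1, col=5): c = 0.4500 + 0.1060i → escape time 6
(row=2, col=0): c = -0.4600 + -0.0380i → escape time 7
(row=2, col=1): c = -0.2780 + -0.0380i → escape time 7
(row=2, col=2): c = -0.0960 + -0.0380i → escape time 7
(row=2, col=3): c = 0.0860 + -0.0380i → escape time 7
(row=2, col=4): c = 0.2680 + -0.0380i → escape time 7
(row=2, col=5): c = 0.4500 + -0.0380i → escape time 6
(row=3, col=0): c = -0.4600 + -0.1820i → escape time 7
(row=3, col=1): c = -0.2780 + -0.1820i → escape time 7
(row=3, col=2): c = -0.0960 + -0.1820i → escape time 7
(row=3, col=3): c = 0.0860 + -0.1820i → escape time 7
(row=3, col=4): c = 0.2680 + -0.1820i → escape time 7
(row=3, col=5): c = 0.4500 + -0.1820i → escape time 7
(row=4, col=0): c = -0.4600 + -0.3260i → escape time 7
(row=4, col=1): c = -0.2780 + -0.3260i → escape time 7
(row=4, col=2): c = -0.0960 + -0.3260i → escape time 7
(row=4, col=3): c = 0.0860 + -0.3260i → escape time 7
(row=4, col=4): c = 0.2680 + -0.3260i → escape time 7
(row=4, col=5): c = 0.4500 + -0.3260i → escape time 7
(row=5, col=0): c = -0.4600 + -0.4700i → escape time 7
(row=5, col=1): c = -0.2780 + -0.4700i → escape time 7
(row=5, col=2): c = -0.0960 + -0.4700i → escape time 7
(row=5, col=3): c = 0.0860 + -0.4700i → escape time 7
(row=5, col=4): c = 0.2680 + -0.4700i → escape time 7
(row=5, col=5): c = 0.4500 + -0.4700i → escape time 6

Answer: 777777
777776
777776
777777
777777
777776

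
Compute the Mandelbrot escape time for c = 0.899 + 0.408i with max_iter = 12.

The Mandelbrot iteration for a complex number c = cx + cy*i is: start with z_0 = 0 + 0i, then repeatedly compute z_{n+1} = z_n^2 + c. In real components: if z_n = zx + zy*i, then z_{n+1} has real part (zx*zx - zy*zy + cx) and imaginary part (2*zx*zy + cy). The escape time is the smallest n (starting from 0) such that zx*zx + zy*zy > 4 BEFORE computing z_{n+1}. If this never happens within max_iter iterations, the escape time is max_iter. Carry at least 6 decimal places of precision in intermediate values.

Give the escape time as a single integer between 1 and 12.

z_0 = 0 + 0i, c = 0.8990 + 0.4080i
Iter 1: z = 0.8990 + 0.4080i, |z|^2 = 0.9747
Iter 2: z = 1.5407 + 1.1416i, |z|^2 = 3.6771
Iter 3: z = 1.9697 + 3.9258i, |z|^2 = 19.2911
Escaped at iteration 3

Answer: 3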